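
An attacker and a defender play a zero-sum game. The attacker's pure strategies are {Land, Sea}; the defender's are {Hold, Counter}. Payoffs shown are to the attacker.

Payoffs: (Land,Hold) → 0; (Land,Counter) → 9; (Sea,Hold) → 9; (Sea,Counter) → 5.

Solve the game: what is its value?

Row minima: Land → 0, Sea → 5; maximin = 5.
Column maxima: Hold → 9, Counter → 9; minimax = 9.
5 ≠ 9, so there is no saddle point; optimal play is mixed.
Let the attacker play Land with probability p. Expected payoff against Hold: 0p + 9(1−p) = −9p + 9; against Counter: 9p + 5(1−p) = 4p + 5.
Setting these equal: −9p + 9 = 4p + 5 ⇒ −13p = -4 ⇒ p = 4/13, and the value is (-9)·(4/13) + 9 = 81/13.
For the defender: with q = P(Hold), equating Land's and Sea's payoffs gives −9q + 9 = 4q + 5 ⇒ q = 4/13.

81/13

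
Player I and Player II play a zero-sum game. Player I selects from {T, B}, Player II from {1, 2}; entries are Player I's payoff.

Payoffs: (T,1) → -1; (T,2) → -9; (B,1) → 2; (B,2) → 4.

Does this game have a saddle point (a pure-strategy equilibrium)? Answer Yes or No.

Yes

Row minima: T → -9, B → 2; maximin = 2.
Column maxima: 1 → 2, 2 → 4; minimax = 2.
maximin = minimax = 2, so a saddle point exists.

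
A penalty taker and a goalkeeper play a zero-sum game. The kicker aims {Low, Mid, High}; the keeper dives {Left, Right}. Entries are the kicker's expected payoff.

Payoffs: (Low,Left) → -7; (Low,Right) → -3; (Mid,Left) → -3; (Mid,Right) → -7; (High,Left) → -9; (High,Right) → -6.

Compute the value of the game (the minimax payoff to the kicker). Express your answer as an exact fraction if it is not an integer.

-5

Row minima: Low → -7, Mid → -7, High → -9; maximin = -7.
Column maxima: Left → -3, Right → -3; minimax = -3.
-7 ≠ -3, so there is no saddle point; optimal play is mixed.
High is strictly dominated by Low, so the kicker never plays it.
On the remaining 2×2 (Low, Mid vs Left, Right):
Let the kicker play Low with probability p. Expected payoff against Left: (-7)p + (-3)(1−p) = −4p − 3; against Right: (-3)p + (-7)(1−p) = 4p − 7.
Setting these equal: −4p − 3 = 4p − 7 ⇒ −8p = -4 ⇒ p = 1/2, and the value is (-4)·(1/2) − 3 = -5.
For the keeper: with q = P(Left), equating Low's and Mid's payoffs gives −4q − 3 = 4q − 7 ⇒ q = 1/2.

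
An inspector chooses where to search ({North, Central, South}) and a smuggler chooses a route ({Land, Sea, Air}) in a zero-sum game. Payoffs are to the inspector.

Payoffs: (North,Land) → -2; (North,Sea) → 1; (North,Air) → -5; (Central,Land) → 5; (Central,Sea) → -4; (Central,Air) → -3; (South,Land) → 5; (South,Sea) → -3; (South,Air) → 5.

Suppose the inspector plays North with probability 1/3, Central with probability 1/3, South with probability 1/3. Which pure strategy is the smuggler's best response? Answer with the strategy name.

If the smuggler plays Land, the inspector's expected payoff is (1/3)·(-2) + (1/3)·5 + (1/3)·5 = 8/3.
If the smuggler plays Sea, the inspector's expected payoff is (1/3)·1 + (1/3)·(-4) + (1/3)·(-3) = -2.
If the smuggler plays Air, the inspector's expected payoff is (1/3)·(-5) + (1/3)·(-3) + (1/3)·5 = -1.
The smuggler minimizes the inspector's payoff; the smallest is -2, so the best response is Sea.

Sea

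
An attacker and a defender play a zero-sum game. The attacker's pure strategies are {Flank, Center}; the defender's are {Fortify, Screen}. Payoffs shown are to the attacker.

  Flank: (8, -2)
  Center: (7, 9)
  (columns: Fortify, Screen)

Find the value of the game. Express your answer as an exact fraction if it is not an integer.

Row minima: Flank → -2, Center → 7; maximin = 7.
Column maxima: Fortify → 8, Screen → 9; minimax = 8.
7 ≠ 8, so there is no saddle point; optimal play is mixed.
Let the attacker play Flank with probability p. Expected payoff against Fortify: 8p + 7(1−p) = p + 7; against Screen: (-2)p + 9(1−p) = −11p + 9.
Setting these equal: p + 7 = −11p + 9 ⇒ 12p = 2 ⇒ p = 1/6, and the value is (1)·(1/6) + 7 = 43/6.
For the defender: with q = P(Fortify), equating Flank's and Center's payoffs gives 10q − 2 = −2q + 9 ⇒ q = 11/12.

43/6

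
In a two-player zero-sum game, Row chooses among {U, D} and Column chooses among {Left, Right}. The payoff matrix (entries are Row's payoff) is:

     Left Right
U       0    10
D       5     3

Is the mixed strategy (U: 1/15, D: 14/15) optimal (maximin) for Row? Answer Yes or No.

No

Against Left this mix gives (1/15)·0 + (14/15)·5 = 14/3.
Against Right this mix gives (1/15)·10 + (14/15)·3 = 52/15.
Column will play Right, holding Row to 52/15. Shifting weight toward the row that does better against Right would raise this floor (the equalizing mix achieves 25/6 against both Right and Left), so the proposed strategy is not optimal.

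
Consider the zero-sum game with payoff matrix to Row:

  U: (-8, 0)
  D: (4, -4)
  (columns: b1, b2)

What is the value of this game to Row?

Row minima: U → -8, D → -4; maximin = -4.
Column maxima: b1 → 4, b2 → 0; minimax = 0.
-4 ≠ 0, so there is no saddle point; optimal play is mixed.
Let Row play U with probability p. Expected payoff against b1: (-8)p + 4(1−p) = −12p + 4; against b2: 0p + (-4)(1−p) = 4p − 4.
Setting these equal: −12p + 4 = 4p − 4 ⇒ −16p = -8 ⇒ p = 1/2, and the value is (-12)·(1/2) + 4 = -2.
For Column: with q = P(b1), equating U's and D's payoffs gives −8q = 8q − 4 ⇒ q = 1/4.

-2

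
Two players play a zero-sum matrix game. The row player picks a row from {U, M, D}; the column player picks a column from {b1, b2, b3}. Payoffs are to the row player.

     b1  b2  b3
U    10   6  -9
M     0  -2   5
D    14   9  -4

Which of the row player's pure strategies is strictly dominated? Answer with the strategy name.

U

D gives a strictly higher payoff than U against every column: 14 > 10, 9 > 6, -4 > -9.
So U is strictly dominated and the row player never plays it.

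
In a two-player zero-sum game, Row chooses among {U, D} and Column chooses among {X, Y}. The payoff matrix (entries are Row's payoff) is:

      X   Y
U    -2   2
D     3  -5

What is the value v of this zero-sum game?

-1/3

Row minima: U → -2, D → -5; maximin = -2.
Column maxima: X → 3, Y → 2; minimax = 2.
-2 ≠ 2, so there is no saddle point; optimal play is mixed.
Let Row play U with probability p. Expected payoff against X: (-2)p + 3(1−p) = −5p + 3; against Y: 2p + (-5)(1−p) = 7p − 5.
Setting these equal: −5p + 3 = 7p − 5 ⇒ −12p = -8 ⇒ p = 2/3, and the value is (-5)·(2/3) + 3 = -1/3.
For Column: with q = P(X), equating U's and D's payoffs gives −4q + 2 = 8q − 5 ⇒ q = 7/12.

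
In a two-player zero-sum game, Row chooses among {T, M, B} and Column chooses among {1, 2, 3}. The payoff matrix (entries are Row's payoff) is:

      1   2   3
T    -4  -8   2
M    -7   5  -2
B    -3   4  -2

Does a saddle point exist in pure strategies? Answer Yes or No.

Yes

Row minima: T → -8, M → -7, B → -3; maximin = -3.
Column maxima: 1 → -3, 2 → 5, 3 → 2; minimax = -3.
maximin = minimax = -3, so a saddle point exists.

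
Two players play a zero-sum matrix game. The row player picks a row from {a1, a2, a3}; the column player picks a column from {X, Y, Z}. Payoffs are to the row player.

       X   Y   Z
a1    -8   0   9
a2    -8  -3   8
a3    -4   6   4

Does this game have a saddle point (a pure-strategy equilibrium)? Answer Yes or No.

Row minima: a1 → -8, a2 → -8, a3 → -4; maximin = -4.
Column maxima: X → -4, Y → 6, Z → 9; minimax = -4.
maximin = minimax = -4, so a saddle point exists.

Yes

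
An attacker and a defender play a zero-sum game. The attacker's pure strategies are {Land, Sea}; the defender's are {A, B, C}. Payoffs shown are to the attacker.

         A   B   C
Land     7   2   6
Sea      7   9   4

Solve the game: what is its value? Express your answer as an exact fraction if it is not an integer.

46/9

Row minima: Land → 2, Sea → 4; maximin = 4.
Column maxima: A → 7, B → 9, C → 6; minimax = 6.
4 ≠ 6, so there is no saddle point; optimal play is mixed.
A is strictly dominated by C (it gives the attacker strictly more in every row), so the defender never plays it.
On the remaining 2×2 (Land, Sea vs B, C):
Let the attacker play Land with probability p. Expected payoff against B: 2p + 9(1−p) = −7p + 9; against C: 6p + 4(1−p) = 2p + 4.
Setting these equal: −7p + 9 = 2p + 4 ⇒ −9p = -5 ⇒ p = 5/9, and the value is (-7)·(5/9) + 9 = 46/9.
For the defender: with q = P(B), equating Land's and Sea's payoffs gives −4q + 6 = 5q + 4 ⇒ q = 2/9.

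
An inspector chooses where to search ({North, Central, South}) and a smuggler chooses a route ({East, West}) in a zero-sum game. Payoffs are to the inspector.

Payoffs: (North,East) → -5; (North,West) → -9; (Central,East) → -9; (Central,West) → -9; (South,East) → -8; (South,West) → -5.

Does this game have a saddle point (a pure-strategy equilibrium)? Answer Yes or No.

Row minima: North → -9, Central → -9, South → -8; maximin = -8.
Column maxima: East → -5, West → -5; minimax = -5.
-8 ≠ -5, so no pure-strategy equilibrium exists.

No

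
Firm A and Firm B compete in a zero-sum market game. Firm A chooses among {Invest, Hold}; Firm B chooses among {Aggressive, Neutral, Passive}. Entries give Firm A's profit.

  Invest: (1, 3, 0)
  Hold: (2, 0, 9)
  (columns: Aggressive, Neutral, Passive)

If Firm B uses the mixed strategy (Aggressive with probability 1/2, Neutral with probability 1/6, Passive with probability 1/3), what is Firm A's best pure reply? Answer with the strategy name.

Hold

Expected payoff of Invest: (1/2)·1 + (1/6)·3 + (1/3)·0 = 1.
Expected payoff of Hold: (1/2)·2 + (1/6)·0 + (1/3)·9 = 4.
The largest is 4, so Firm A's best response is Hold.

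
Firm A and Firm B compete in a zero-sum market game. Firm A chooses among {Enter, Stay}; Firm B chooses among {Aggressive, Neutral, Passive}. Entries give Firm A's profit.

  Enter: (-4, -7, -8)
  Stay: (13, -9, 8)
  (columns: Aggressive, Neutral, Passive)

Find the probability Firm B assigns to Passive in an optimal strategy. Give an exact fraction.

Row minima: Enter → -8, Stay → -9; maximin = -8.
Column maxima: Aggressive → 13, Neutral → -7, Passive → 8; minimax = -7.
-8 ≠ -7, so there is no saddle point; optimal play is mixed.
Aggressive is strictly dominated by Neutral (it gives Firm A strictly more in every row), so Firm B never plays it.
On the remaining 2×2 (Enter, Stay vs Neutral, Passive):
Let Firm A play Enter with probability p. Expected payoff against Neutral: (-7)p + (-9)(1−p) = 2p − 9; against Passive: (-8)p + 8(1−p) = −16p + 8.
Setting these equal: 2p − 9 = −16p + 8 ⇒ 18p = 17 ⇒ p = 17/18, and the value is (2)·(17/18) − 9 = -64/9.
For Firm B: with q = P(Neutral), equating Enter's and Stay's payoffs gives q − 8 = −17q + 8 ⇒ q = 8/9.

1/9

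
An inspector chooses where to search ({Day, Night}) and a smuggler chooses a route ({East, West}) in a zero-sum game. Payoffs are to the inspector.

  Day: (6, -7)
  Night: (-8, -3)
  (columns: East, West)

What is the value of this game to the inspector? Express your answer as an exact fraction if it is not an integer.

Row minima: Day → -7, Night → -8; maximin = -7.
Column maxima: East → 6, West → -3; minimax = -3.
-7 ≠ -3, so there is no saddle point; optimal play is mixed.
Let the inspector play Day with probability p. Expected payoff against East: 6p + (-8)(1−p) = 14p − 8; against West: (-7)p + (-3)(1−p) = −4p − 3.
Setting these equal: 14p − 8 = −4p − 3 ⇒ 18p = 5 ⇒ p = 5/18, and the value is (14)·(5/18) − 8 = -37/9.
For the smuggler: with q = P(East), equating Day's and Night's payoffs gives 13q − 7 = −5q − 3 ⇒ q = 2/9.

-37/9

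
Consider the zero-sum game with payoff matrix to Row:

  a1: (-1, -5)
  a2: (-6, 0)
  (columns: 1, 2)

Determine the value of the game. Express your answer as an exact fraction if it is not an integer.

Row minima: a1 → -5, a2 → -6; maximin = -5.
Column maxima: 1 → -1, 2 → 0; minimax = -1.
-5 ≠ -1, so there is no saddle point; optimal play is mixed.
Let Row play a1 with probability p. Expected payoff against 1: (-1)p + (-6)(1−p) = 5p − 6; against 2: (-5)p + 0(1−p) = −5p.
Setting these equal: 5p − 6 = −5p ⇒ 10p = 6 ⇒ p = 3/5, and the value is (5)·(3/5) − 6 = -3.
For Column: with q = P(1), equating a1's and a2's payoffs gives 4q − 5 = −6q ⇒ q = 1/2.

-3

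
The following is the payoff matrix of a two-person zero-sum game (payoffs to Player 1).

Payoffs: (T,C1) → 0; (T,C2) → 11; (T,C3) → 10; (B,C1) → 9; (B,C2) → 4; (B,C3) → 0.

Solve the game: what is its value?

90/19

Row minima: T → 0, B → 0; maximin = 0.
Column maxima: C1 → 9, C2 → 11, C3 → 10; minimax = 9.
0 ≠ 9, so there is no saddle point; optimal play is mixed.
C2 is strictly dominated by C3 (it gives Player 1 strictly more in every row), so Player 2 never plays it.
On the remaining 2×2 (T, B vs C1, C3):
Let Player 1 play T with probability p. Expected payoff against C1: 0p + 9(1−p) = −9p + 9; against C3: 10p + 0(1−p) = 10p.
Setting these equal: −9p + 9 = 10p ⇒ −19p = -9 ⇒ p = 9/19, and the value is (-9)·(9/19) + 9 = 90/19.
For Player 2: with q = P(C1), equating T's and B's payoffs gives −10q + 10 = 9q ⇒ q = 10/19.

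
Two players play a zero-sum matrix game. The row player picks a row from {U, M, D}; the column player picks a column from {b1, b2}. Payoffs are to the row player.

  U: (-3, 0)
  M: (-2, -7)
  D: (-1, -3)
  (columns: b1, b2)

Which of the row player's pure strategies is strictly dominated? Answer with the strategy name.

M

D gives a strictly higher payoff than M against every column: -1 > -2, -3 > -7.
So M is strictly dominated and the row player never plays it.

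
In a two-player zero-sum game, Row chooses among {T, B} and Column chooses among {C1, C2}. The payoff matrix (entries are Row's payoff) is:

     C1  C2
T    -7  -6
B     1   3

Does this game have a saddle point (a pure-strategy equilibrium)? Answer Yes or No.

Yes

Row minima: T → -7, B → 1; maximin = 1.
Column maxima: C1 → 1, C2 → 3; minimax = 1.
maximin = minimax = 1, so a saddle point exists.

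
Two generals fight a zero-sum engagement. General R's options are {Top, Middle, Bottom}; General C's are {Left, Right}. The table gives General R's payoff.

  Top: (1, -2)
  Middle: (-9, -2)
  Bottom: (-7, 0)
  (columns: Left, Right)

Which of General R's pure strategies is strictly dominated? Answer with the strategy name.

Bottom gives a strictly higher payoff than Middle against every column: -7 > -9, 0 > -2.
So Middle is strictly dominated and General R never plays it.

Middle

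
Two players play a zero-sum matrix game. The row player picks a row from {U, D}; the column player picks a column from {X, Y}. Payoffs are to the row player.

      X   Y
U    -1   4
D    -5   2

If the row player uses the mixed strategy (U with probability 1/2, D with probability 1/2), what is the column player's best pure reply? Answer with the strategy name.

If the column player plays X, the row player's expected payoff is (1/2)·(-1) + (1/2)·(-5) = -3.
If the column player plays Y, the row player's expected payoff is (1/2)·4 + (1/2)·2 = 3.
The column player minimizes the row player's payoff; the smallest is -3, so the best response is X.

X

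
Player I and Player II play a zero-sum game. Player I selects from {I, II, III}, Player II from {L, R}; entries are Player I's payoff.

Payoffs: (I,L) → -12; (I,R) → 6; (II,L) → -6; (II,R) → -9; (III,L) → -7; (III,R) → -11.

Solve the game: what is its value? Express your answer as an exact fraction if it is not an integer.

-48/7

Row minima: I → -12, II → -9, III → -11; maximin = -9.
Column maxima: L → -6, R → 6; minimax = -6.
-9 ≠ -6, so there is no saddle point; optimal play is mixed.
III is strictly dominated by II, so Player I never plays it.
On the remaining 2×2 (I, II vs L, R):
Let Player I play I with probability p. Expected payoff against L: (-12)p + (-6)(1−p) = −6p − 6; against R: 6p + (-9)(1−p) = 15p − 9.
Setting these equal: −6p − 6 = 15p − 9 ⇒ −21p = -3 ⇒ p = 1/7, and the value is (-6)·(1/7) − 6 = -48/7.
For Player II: with q = P(L), equating I's and II's payoffs gives −18q + 6 = 3q − 9 ⇒ q = 5/7.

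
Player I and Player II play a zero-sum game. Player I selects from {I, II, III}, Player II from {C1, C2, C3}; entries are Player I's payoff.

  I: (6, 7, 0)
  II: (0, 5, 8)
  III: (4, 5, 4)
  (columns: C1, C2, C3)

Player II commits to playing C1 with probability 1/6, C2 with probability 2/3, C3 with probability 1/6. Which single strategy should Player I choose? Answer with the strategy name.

Expected payoff of I: (1/6)·6 + (2/3)·7 + (1/6)·0 = 17/3.
Expected payoff of II: (1/6)·0 + (2/3)·5 + (1/6)·8 = 14/3.
Expected payoff of III: (1/6)·4 + (2/3)·5 + (1/6)·4 = 14/3.
The largest is 17/3, so Player I's best response is I.

I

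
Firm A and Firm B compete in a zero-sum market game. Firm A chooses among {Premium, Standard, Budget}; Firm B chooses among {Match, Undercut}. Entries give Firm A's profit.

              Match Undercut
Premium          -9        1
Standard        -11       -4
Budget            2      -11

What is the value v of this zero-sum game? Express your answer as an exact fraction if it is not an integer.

-97/23

Row minima: Premium → -9, Standard → -11, Budget → -11; maximin = -9.
Column maxima: Match → 2, Undercut → 1; minimax = 1.
-9 ≠ 1, so there is no saddle point; optimal play is mixed.
Standard is strictly dominated by Premium, so Firm A never plays it.
On the remaining 2×2 (Premium, Budget vs Match, Undercut):
Let Firm A play Premium with probability p. Expected payoff against Match: (-9)p + 2(1−p) = −11p + 2; against Undercut: 1p + (-11)(1−p) = 12p − 11.
Setting these equal: −11p + 2 = 12p − 11 ⇒ −23p = -13 ⇒ p = 13/23, and the value is (-11)·(13/23) + 2 = -97/23.
For Firm B: with q = P(Match), equating Premium's and Budget's payoffs gives −10q + 1 = 13q − 11 ⇒ q = 12/23.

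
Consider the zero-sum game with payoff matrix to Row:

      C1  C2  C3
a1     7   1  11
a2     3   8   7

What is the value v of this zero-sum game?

53/11

Row minima: a1 → 1, a2 → 3; maximin = 3.
Column maxima: C1 → 7, C2 → 8, C3 → 11; minimax = 7.
3 ≠ 7, so there is no saddle point; optimal play is mixed.
C3 is strictly dominated by C1 (it gives Row strictly more in every row), so Column never plays it.
On the remaining 2×2 (a1, a2 vs C1, C2):
Let Row play a1 with probability p. Expected payoff against C1: 7p + 3(1−p) = 4p + 3; against C2: 1p + 8(1−p) = −7p + 8.
Setting these equal: 4p + 3 = −7p + 8 ⇒ 11p = 5 ⇒ p = 5/11, and the value is (4)·(5/11) + 3 = 53/11.
For Column: with q = P(C1), equating a1's and a2's payoffs gives 6q + 1 = −5q + 8 ⇒ q = 7/11.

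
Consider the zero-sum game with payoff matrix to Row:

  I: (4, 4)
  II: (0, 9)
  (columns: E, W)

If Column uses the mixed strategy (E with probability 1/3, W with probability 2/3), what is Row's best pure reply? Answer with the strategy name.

II

Expected payoff of I: (1/3)·4 + (2/3)·4 = 4.
Expected payoff of II: (1/3)·0 + (2/3)·9 = 6.
The largest is 6, so Row's best response is II.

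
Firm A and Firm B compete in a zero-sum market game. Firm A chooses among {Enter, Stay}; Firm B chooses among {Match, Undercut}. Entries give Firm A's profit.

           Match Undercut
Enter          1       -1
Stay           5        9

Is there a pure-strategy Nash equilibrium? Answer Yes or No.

Yes

Row minima: Enter → -1, Stay → 5; maximin = 5.
Column maxima: Match → 5, Undercut → 9; minimax = 5.
maximin = minimax = 5, so a saddle point exists.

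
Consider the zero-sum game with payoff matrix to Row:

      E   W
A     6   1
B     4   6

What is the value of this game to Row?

Row minima: A → 1, B → 4; maximin = 4.
Column maxima: E → 6, W → 6; minimax = 6.
4 ≠ 6, so there is no saddle point; optimal play is mixed.
Let Row play A with probability p. Expected payoff against E: 6p + 4(1−p) = 2p + 4; against W: 1p + 6(1−p) = −5p + 6.
Setting these equal: 2p + 4 = −5p + 6 ⇒ 7p = 2 ⇒ p = 2/7, and the value is (2)·(2/7) + 4 = 32/7.
For Column: with q = P(E), equating A's and B's payoffs gives 5q + 1 = −2q + 6 ⇒ q = 5/7.

32/7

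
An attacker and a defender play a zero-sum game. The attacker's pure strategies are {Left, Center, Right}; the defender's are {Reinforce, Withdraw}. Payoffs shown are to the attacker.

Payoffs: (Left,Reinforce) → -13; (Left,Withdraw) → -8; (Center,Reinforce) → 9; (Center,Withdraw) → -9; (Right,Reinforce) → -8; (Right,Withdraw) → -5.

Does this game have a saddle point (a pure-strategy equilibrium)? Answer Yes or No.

No

Row minima: Left → -13, Center → -9, Right → -8; maximin = -8.
Column maxima: Reinforce → 9, Withdraw → -5; minimax = -5.
-8 ≠ -5, so no pure-strategy equilibrium exists.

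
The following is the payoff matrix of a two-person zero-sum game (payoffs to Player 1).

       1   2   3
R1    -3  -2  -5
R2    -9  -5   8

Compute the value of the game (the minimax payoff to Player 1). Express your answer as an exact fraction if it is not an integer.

-69/19

Row minima: R1 → -5, R2 → -9; maximin = -5.
Column maxima: 1 → -3, 2 → -2, 3 → 8; minimax = -3.
-5 ≠ -3, so there is no saddle point; optimal play is mixed.
2 is strictly dominated by 1 (it gives Player 1 strictly more in every row), so Player 2 never plays it.
On the remaining 2×2 (R1, R2 vs 1, 3):
Let Player 1 play R1 with probability p. Expected payoff against 1: (-3)p + (-9)(1−p) = 6p − 9; against 3: (-5)p + 8(1−p) = −13p + 8.
Setting these equal: 6p − 9 = −13p + 8 ⇒ 19p = 17 ⇒ p = 17/19, and the value is (6)·(17/19) − 9 = -69/19.
For Player 2: with q = P(1), equating R1's and R2's payoffs gives 2q − 5 = −17q + 8 ⇒ q = 13/19.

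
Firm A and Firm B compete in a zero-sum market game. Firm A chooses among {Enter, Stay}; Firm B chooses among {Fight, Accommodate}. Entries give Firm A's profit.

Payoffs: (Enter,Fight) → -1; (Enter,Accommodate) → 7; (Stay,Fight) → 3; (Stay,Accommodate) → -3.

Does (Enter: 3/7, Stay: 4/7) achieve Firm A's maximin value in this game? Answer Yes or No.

Yes

Against Fight this mix gives (3/7)·(-1) + (4/7)·3 = 9/7.
Against Accommodate this mix gives (3/7)·7 + (4/7)·(-3) = 9/7.
All of Firm B's active replies (Fight, Accommodate) yield 9/7, and no column does worse for Firm A. The mix makes Firm B indifferent and guarantees 9/7, so it is optimal.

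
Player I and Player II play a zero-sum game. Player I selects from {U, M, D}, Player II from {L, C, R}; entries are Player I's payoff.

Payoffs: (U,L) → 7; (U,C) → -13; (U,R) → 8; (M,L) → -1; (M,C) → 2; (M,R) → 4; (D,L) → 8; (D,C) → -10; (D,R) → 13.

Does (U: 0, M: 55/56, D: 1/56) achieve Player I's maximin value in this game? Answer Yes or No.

No

Against L this mix gives (55/56)·(-1) + (1/56)·8 = -47/56.
Against C this mix gives (55/56)·2 + (1/56)·(-10) = 25/14.
Against R this mix gives (55/56)·4 + (1/56)·13 = 233/56.
Player II will play L, holding Player I to -47/56. Shifting weight toward the row that does better against L would raise this floor (the equalizing mix achieves 2/7 against both L and C), so the proposed strategy is not optimal.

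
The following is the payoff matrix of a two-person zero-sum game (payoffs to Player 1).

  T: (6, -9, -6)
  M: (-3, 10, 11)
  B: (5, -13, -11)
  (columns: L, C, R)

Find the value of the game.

33/28

Row minima: T → -9, M → -3, B → -13; maximin = -3.
Column maxima: L → 6, C → 10, R → 11; minimax = 6.
-3 ≠ 6, so there is no saddle point; optimal play is mixed.
B is strictly dominated by T, so Player 1 never plays it.
R is strictly dominated by C (it gives Player 1 strictly more in every row), so Player 2 never plays it.
On the remaining 2×2 (T, M vs L, C):
Let Player 1 play T with probability p. Expected payoff against L: 6p + (-3)(1−p) = 9p − 3; against C: (-9)p + 10(1−p) = −19p + 10.
Setting these equal: 9p − 3 = −19p + 10 ⇒ 28p = 13 ⇒ p = 13/28, and the value is (9)·(13/28) − 3 = 33/28.
For Player 2: with q = P(L), equating T's and M's payoffs gives 15q − 9 = −13q + 10 ⇒ q = 19/28.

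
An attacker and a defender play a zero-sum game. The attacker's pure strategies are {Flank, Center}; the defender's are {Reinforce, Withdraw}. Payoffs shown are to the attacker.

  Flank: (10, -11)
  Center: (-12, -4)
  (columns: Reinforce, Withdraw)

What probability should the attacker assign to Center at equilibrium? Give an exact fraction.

Row minima: Flank → -11, Center → -12; maximin = -11.
Column maxima: Reinforce → 10, Withdraw → -4; minimax = -4.
-11 ≠ -4, so there is no saddle point; optimal play is mixed.
Let the attacker play Flank with probability p. Expected payoff against Reinforce: 10p + (-12)(1−p) = 22p − 12; against Withdraw: (-11)p + (-4)(1−p) = −7p − 4.
Setting these equal: 22p − 12 = −7p − 4 ⇒ 29p = 8 ⇒ p = 8/29, and the value is (22)·(8/29) − 12 = -172/29.
For the defender: with q = P(Reinforce), equating Flank's and Center's payoffs gives 21q − 11 = −8q − 4 ⇒ q = 7/29.

21/29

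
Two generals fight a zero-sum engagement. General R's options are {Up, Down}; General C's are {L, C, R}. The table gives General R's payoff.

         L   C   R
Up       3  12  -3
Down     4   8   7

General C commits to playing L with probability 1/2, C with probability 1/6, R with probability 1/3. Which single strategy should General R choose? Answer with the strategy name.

Down

Expected payoff of Up: (1/2)·3 + (1/6)·12 + (1/3)·(-3) = 5/2.
Expected payoff of Down: (1/2)·4 + (1/6)·8 + (1/3)·7 = 17/3.
The largest is 17/3, so General R's best response is Down.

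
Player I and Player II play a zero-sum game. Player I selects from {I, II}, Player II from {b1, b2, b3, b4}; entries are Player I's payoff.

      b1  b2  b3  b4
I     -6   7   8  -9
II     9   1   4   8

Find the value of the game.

65/23

Row minima: I → -9, II → 1; maximin = 1.
Column maxima: b1 → 9, b2 → 7, b3 → 8, b4 → 8; minimax = 7.
1 ≠ 7, so there is no saddle point; optimal play is mixed.
b1 is strictly dominated by b4 (it gives Player I strictly more in every row), so Player II never plays it.
b3 is strictly dominated by b2 (it gives Player I strictly more in every row), so Player II never plays it.
On the remaining 2×2 (I, II vs b2, b4):
Let Player I play I with probability p. Expected payoff against b2: 7p + 1(1−p) = 6p + 1; against b4: (-9)p + 8(1−p) = −17p + 8.
Setting these equal: 6p + 1 = −17p + 8 ⇒ 23p = 7 ⇒ p = 7/23, and the value is (6)·(7/23) + 1 = 65/23.
For Player II: with q = P(b2), equating I's and II's payoffs gives 16q − 9 = −7q + 8 ⇒ q = 17/23.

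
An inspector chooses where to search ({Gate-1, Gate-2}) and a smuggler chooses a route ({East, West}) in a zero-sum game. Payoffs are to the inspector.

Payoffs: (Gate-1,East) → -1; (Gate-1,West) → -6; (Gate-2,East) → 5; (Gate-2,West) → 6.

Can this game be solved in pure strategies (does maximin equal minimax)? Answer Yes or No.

Row minima: Gate-1 → -6, Gate-2 → 5; maximin = 5.
Column maxima: East → 5, West → 6; minimax = 5.
maximin = minimax = 5, so a saddle point exists.

Yes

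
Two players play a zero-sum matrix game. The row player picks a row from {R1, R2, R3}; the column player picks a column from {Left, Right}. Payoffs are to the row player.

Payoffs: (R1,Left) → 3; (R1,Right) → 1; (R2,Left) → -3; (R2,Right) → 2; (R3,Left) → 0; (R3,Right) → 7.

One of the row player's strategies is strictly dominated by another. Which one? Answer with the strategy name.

R2

R3 gives a strictly higher payoff than R2 against every column: 0 > -3, 7 > 2.
So R2 is strictly dominated and the row player never plays it.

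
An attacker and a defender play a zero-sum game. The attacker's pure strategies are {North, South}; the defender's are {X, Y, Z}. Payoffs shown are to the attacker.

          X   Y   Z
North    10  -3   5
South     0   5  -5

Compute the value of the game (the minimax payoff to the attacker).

Row minima: North → -3, South → -5; maximin = -3.
Column maxima: X → 10, Y → 5, Z → 5; minimax = 5.
-3 ≠ 5, so there is no saddle point; optimal play is mixed.
X is strictly dominated by Z (it gives the attacker strictly more in every row), so the defender never plays it.
On the remaining 2×2 (North, South vs Y, Z):
Let the attacker play North with probability p. Expected payoff against Y: (-3)p + 5(1−p) = −8p + 5; against Z: 5p + (-5)(1−p) = 10p − 5.
Setting these equal: −8p + 5 = 10p − 5 ⇒ −18p = -10 ⇒ p = 5/9, and the value is (-8)·(5/9) + 5 = 5/9.
For the defender: with q = P(Y), equating North's and South's payoffs gives −8q + 5 = 10q − 5 ⇒ q = 5/9.

5/9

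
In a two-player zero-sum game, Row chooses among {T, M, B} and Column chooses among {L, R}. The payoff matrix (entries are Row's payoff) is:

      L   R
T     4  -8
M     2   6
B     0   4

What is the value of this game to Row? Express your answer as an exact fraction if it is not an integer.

5/2

Row minima: T → -8, M → 2, B → 0; maximin = 2.
Column maxima: L → 4, R → 6; minimax = 4.
2 ≠ 4, so there is no saddle point; optimal play is mixed.
B is strictly dominated by M, so Row never plays it.
On the remaining 2×2 (T, M vs L, R):
Let Row play T with probability p. Expected payoff against L: 4p + 2(1−p) = 2p + 2; against R: (-8)p + 6(1−p) = −14p + 6.
Setting these equal: 2p + 2 = −14p + 6 ⇒ 16p = 4 ⇒ p = 1/4, and the value is (2)·(1/4) + 2 = 5/2.
For Column: with q = P(L), equating T's and M's payoffs gives 12q − 8 = −4q + 6 ⇒ q = 7/8.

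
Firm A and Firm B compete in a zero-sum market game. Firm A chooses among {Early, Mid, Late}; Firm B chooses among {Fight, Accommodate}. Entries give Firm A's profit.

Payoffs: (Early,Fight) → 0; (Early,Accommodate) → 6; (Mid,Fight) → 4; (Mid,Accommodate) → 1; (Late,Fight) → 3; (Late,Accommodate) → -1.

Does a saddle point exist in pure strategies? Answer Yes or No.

Row minima: Early → 0, Mid → 1, Late → -1; maximin = 1.
Column maxima: Fight → 4, Accommodate → 6; minimax = 4.
1 ≠ 4, so no pure-strategy equilibrium exists.

No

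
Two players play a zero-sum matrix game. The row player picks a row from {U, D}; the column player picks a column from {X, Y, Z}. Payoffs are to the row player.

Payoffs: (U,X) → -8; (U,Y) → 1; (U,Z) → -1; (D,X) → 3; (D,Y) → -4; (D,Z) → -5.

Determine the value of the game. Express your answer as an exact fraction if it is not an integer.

Row minima: U → -8, D → -5; maximin = -5.
Column maxima: X → 3, Y → 1, Z → -1; minimax = -1.
-5 ≠ -1, so there is no saddle point; optimal play is mixed.
Y is strictly dominated by Z (it gives the row player strictly more in every row), so the column player never plays it.
On the remaining 2×2 (U, D vs X, Z):
Let the row player play U with probability p. Expected payoff against X: (-8)p + 3(1−p) = −11p + 3; against Z: (-1)p + (-5)(1−p) = 4p − 5.
Setting these equal: −11p + 3 = 4p − 5 ⇒ −15p = -8 ⇒ p = 8/15, and the value is (-11)·(8/15) + 3 = -43/15.
For the column player: with q = P(X), equating U's and D's payoffs gives −7q − 1 = 8q − 5 ⇒ q = 4/15.

-43/15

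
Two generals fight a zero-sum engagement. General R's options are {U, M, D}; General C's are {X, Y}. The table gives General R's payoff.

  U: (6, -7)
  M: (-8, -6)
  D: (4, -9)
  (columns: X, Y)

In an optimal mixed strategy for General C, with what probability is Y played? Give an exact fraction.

Row minima: U → -7, M → -8, D → -9; maximin = -7.
Column maxima: X → 6, Y → -6; minimax = -6.
-7 ≠ -6, so there is no saddle point; optimal play is mixed.
D is strictly dominated by U, so General R never plays it.
On the remaining 2×2 (U, M vs X, Y):
Let General R play U with probability p. Expected payoff against X: 6p + (-8)(1−p) = 14p − 8; against Y: (-7)p + (-6)(1−p) = −p − 6.
Setting these equal: 14p − 8 = −p − 6 ⇒ 15p = 2 ⇒ p = 2/15, and the value is (14)·(2/15) − 8 = -92/15.
For General C: with q = P(X), equating U's and M's payoffs gives 13q − 7 = −2q − 6 ⇒ q = 1/15.

14/15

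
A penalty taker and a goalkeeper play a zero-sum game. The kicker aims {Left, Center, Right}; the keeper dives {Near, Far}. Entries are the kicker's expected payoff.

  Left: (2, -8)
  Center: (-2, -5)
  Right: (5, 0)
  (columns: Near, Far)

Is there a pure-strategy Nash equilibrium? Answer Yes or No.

Yes

Row minima: Left → -8, Center → -5, Right → 0; maximin = 0.
Column maxima: Near → 5, Far → 0; minimax = 0.
maximin = minimax = 0, so a saddle point exists.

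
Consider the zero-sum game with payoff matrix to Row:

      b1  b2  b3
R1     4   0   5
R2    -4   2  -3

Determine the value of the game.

4/5

Row minima: R1 → 0, R2 → -4; maximin = 0.
Column maxima: b1 → 4, b2 → 2, b3 → 5; minimax = 2.
0 ≠ 2, so there is no saddle point; optimal play is mixed.
b3 is strictly dominated by b1 (it gives Row strictly more in every row), so Column never plays it.
On the remaining 2×2 (R1, R2 vs b1, b2):
Let Row play R1 with probability p. Expected payoff against b1: 4p + (-4)(1−p) = 8p − 4; against b2: 0p + 2(1−p) = −2p + 2.
Setting these equal: 8p − 4 = −2p + 2 ⇒ 10p = 6 ⇒ p = 3/5, and the value is (8)·(3/5) − 4 = 4/5.
For Column: with q = P(b1), equating R1's and R2's payoffs gives 4q = −6q + 2 ⇒ q = 1/5.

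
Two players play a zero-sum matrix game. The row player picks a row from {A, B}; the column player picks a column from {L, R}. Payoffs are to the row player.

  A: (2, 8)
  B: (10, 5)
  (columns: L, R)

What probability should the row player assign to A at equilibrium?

5/11

Row minima: A → 2, B → 5; maximin = 5.
Column maxima: L → 10, R → 8; minimax = 8.
5 ≠ 8, so there is no saddle point; optimal play is mixed.
Let the row player play A with probability p. Expected payoff against L: 2p + 10(1−p) = −8p + 10; against R: 8p + 5(1−p) = 3p + 5.
Setting these equal: −8p + 10 = 3p + 5 ⇒ −11p = -5 ⇒ p = 5/11, and the value is (-8)·(5/11) + 10 = 70/11.
For the column player: with q = P(L), equating A's and B's payoffs gives −6q + 8 = 5q + 5 ⇒ q = 3/11.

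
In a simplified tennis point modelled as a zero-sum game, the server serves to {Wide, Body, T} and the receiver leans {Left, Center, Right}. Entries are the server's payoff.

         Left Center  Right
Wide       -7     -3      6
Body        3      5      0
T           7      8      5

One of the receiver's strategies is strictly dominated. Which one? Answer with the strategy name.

Center

Left holds the server's payoff strictly below Center in every row: -7 < -3, 3 < 5, 7 < 8.
So Center is strictly dominated for the receiver.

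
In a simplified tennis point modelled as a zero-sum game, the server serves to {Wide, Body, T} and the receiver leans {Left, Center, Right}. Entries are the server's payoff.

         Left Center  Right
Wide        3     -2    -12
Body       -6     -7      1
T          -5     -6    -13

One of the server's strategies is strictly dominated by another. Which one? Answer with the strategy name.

T

Wide gives a strictly higher payoff than T against every column: 3 > -5, -2 > -6, -12 > -13.
So T is strictly dominated and the server never plays it.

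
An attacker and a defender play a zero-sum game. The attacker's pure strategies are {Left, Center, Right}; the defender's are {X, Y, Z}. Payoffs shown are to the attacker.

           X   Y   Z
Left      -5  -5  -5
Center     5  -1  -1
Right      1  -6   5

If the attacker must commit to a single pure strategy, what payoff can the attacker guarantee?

Row minima: Left → -5, Center → -1, Right → -6.
The best of these is -1.

-1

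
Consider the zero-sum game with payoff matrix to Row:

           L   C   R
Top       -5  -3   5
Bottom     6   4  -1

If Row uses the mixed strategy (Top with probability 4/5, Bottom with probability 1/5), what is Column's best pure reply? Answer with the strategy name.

L

If Column plays L, Row's expected payoff is (4/5)·(-5) + (1/5)·6 = -14/5.
If Column plays C, Row's expected payoff is (4/5)·(-3) + (1/5)·4 = -8/5.
If Column plays R, Row's expected payoff is (4/5)·5 + (1/5)·(-1) = 19/5.
Column minimizes Row's payoff; the smallest is -14/5, so the best response is L.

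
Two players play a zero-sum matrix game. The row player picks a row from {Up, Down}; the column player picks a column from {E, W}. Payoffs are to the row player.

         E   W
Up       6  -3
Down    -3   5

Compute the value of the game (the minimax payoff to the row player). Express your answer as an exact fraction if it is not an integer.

21/17

Row minima: Up → -3, Down → -3; maximin = -3.
Column maxima: E → 6, W → 5; minimax = 5.
-3 ≠ 5, so there is no saddle point; optimal play is mixed.
Let the row player play Up with probability p. Expected payoff against E: 6p + (-3)(1−p) = 9p − 3; against W: (-3)p + 5(1−p) = −8p + 5.
Setting these equal: 9p − 3 = −8p + 5 ⇒ 17p = 8 ⇒ p = 8/17, and the value is (9)·(8/17) − 3 = 21/17.
For the column player: with q = P(E), equating Up's and Down's payoffs gives 9q − 3 = −8q + 5 ⇒ q = 8/17.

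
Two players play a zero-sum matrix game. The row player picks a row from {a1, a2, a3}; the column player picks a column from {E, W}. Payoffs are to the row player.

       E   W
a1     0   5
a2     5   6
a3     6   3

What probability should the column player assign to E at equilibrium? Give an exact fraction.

3/4

Row minima: a1 → 0, a2 → 5, a3 → 3; maximin = 5.
Column maxima: E → 6, W → 6; minimax = 6.
5 ≠ 6, so there is no saddle point; optimal play is mixed.
a1 is strictly dominated by a2, so the row player never plays it.
On the remaining 2×2 (a2, a3 vs E, W):
Let the row player play a2 with probability p. Expected payoff against E: 5p + 6(1−p) = −p + 6; against W: 6p + 3(1−p) = 3p + 3.
Setting these equal: −p + 6 = 3p + 3 ⇒ −4p = -3 ⇒ p = 3/4, and the value is (-1)·(3/4) + 6 = 21/4.
For the column player: with q = P(E), equating a2's and a3's payoffs gives −q + 6 = 3q + 3 ⇒ q = 3/4.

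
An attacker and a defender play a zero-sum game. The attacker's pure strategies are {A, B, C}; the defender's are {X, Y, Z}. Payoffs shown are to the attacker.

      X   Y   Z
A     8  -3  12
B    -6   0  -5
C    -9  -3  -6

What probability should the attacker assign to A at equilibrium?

6/17

Row minima: A → -3, B → -6, C → -9; maximin = -3.
Column maxima: X → 8, Y → 0, Z → 12; minimax = 0.
-3 ≠ 0, so there is no saddle point; optimal play is mixed.
C is strictly dominated by B, so the attacker never plays it.
Z is strictly dominated by X (it gives the attacker strictly more in every row), so the defender never plays it.
On the remaining 2×2 (A, B vs X, Y):
Let the attacker play A with probability p. Expected payoff against X: 8p + (-6)(1−p) = 14p − 6; against Y: (-3)p + 0(1−p) = −3p.
Setting these equal: 14p − 6 = −3p ⇒ 17p = 6 ⇒ p = 6/17, and the value is (14)·(6/17) − 6 = -18/17.
For the defender: with q = P(X), equating A's and B's payoffs gives 11q − 3 = −6q ⇒ q = 3/17.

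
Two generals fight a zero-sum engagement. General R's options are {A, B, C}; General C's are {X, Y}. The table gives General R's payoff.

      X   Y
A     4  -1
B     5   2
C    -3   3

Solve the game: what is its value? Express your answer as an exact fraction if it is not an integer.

7/3

Row minima: A → -1, B → 2, C → -3; maximin = 2.
Column maxima: X → 5, Y → 3; minimax = 3.
2 ≠ 3, so there is no saddle point; optimal play is mixed.
A is strictly dominated by B, so General R never plays it.
On the remaining 2×2 (B, C vs X, Y):
Let General R play B with probability p. Expected payoff against X: 5p + (-3)(1−p) = 8p − 3; against Y: 2p + 3(1−p) = −p + 3.
Setting these equal: 8p − 3 = −p + 3 ⇒ 9p = 6 ⇒ p = 2/3, and the value is (8)·(2/3) − 3 = 7/3.
For General C: with q = P(X), equating B's and C's payoffs gives 3q + 2 = −6q + 3 ⇒ q = 1/9.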